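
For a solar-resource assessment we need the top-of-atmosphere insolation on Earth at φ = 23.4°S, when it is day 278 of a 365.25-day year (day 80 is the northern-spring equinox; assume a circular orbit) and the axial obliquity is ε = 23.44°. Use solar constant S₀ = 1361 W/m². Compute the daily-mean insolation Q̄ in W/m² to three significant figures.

Q̄ ≈ 424 W/m²

Solar longitude: λ_s = 360° × (278 − 80)/365.25 = 195.154°.
sin δ = sin 23.44° × sin 195.154° = -0.10399, so δ = -5.969°.
cos H₀ = −tan(-23.4°) tan(-5.969°) = -0.0452, H₀ = 1.6161 rad.
Bracket: H₀ sin φ sin δ + cos φ cos δ sin H₀ = 1.6161×-0.39715×-0.10399 + 0.91775×0.99458×0.99898 = 0.066744 + 0.911845 = 0.978589.
Q̄ = (S₀/π) × [bracket] = (1361/π) × 0.978589 = 423.9 W/m².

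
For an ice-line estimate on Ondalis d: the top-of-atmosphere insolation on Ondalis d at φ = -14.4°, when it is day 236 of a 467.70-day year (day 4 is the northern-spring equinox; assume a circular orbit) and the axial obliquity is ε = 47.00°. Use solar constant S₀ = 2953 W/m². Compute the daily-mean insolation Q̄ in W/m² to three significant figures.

Q̄ ≈ 904 W/m²

Solar longitude: λ_s = 360° × (236 − 4)/467.70 = 178.576°.
sin δ = sin 47.00° × sin 178.576° = 0.01817, so δ = +1.041°.
cos H₀ = −tan(-14.4°) tan(+1.041°) = 0.0047, H₀ = 1.5661 rad.
Bracket: H₀ sin φ sin δ + cos φ cos δ sin H₀ = 1.5661×-0.24869×0.01817 + 0.96858×0.99983×0.99999 = -0.007077 + 0.968406 = 0.961329.
Q̄ = (S₀/π) × [bracket] = (2953/π) × 0.961329 = 903.6 W/m².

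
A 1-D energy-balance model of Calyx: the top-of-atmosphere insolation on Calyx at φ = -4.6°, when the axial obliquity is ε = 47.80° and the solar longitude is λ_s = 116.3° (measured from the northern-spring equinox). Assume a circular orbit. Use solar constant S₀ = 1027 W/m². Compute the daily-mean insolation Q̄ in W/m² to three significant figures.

Q̄ ≈ 217 W/m²

Solar declination: sin δ = sin ε · sin λ_s = sin 47.80° × sin 116.3° = 0.66412, so δ = +41.615°.
cos H₀ = −tan(-4.6°) tan(+41.615°) = 0.0715, H₀ = 1.4993 rad.
Bracket: H₀ sin φ sin δ + cos φ cos δ sin H₀ = 1.4993×-0.08020×0.66412 + 0.99678×0.74762×0.99744 = -0.079856 + 0.743305 = 0.663449.
Q̄ = (S₀/π) × [bracket] = (1027/π) × 0.663449 = 216.9 W/m².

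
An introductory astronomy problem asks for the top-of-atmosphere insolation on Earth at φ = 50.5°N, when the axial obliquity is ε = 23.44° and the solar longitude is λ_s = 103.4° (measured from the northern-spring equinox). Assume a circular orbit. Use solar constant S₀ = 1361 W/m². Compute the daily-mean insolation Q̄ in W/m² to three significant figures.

Solar declination: sin δ = sin ε · sin λ_s = sin 23.44° × sin 103.4° = 0.38696, so δ = +22.765°.
cos H₀ = −tan(+50.5°) tan(+22.765°) = -0.5091, H₀ = 2.1049 rad.
Bracket: H₀ sin φ sin δ + cos φ cos δ sin H₀ = 2.1049×0.77162×0.38696 + 0.63608×0.92210×0.86072 = 0.628494 + 0.504838 = 1.133332.
Q̄ = (S₀/π) × [bracket] = (1361/π) × 1.133332 = 491.0 W/m².

Q̄ ≈ 491 W/m²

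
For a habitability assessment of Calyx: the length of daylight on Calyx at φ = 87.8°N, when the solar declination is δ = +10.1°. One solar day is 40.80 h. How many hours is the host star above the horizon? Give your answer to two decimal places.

Sunrise equation: cos H₀ = −tan φ · tan δ = -4.6368 ≤ −1, so the host star never sets (polar day) and H₀ = π.
Daylight = 2H₀/(2π) × 40.80 h = (3.1416/π) × 40.80 = 40.80 h.

40.80 h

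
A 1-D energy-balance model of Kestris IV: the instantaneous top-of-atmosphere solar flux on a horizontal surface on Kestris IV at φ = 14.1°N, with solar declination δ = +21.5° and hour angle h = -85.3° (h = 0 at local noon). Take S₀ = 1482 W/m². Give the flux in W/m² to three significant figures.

cos θ_z = sin φ sin δ + cos φ cos δ cos h = 0.089285 + 0.073940 = 0.163225.
Flux = S₀ · cos θ_z = 1482 × 0.163225 = 241.9 W/m².

242 W/m²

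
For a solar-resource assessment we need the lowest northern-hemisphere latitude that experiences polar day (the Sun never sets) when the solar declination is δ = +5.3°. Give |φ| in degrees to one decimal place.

|φ| = 84.7°

Polar day requires cos H₀ = −tan φ tan δ ≤ −1, i.e. tan φ tan δ ≥ 1.
The boundary is |tan φ| · |tan δ| = 1, so |φ| = 90° − |δ| = 90° − 5.3° = 84.7° in the northern hemisphere.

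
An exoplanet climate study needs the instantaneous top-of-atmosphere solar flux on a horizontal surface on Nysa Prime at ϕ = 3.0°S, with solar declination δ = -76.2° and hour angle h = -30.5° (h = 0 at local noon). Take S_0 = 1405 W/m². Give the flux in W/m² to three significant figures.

360 W/m²

cos θ_z = sin ϕ sin δ + cos ϕ cos δ cos h = 0.050825 + 0.205246 = 0.256071.
Flux = S_0 · cos θ_z = 1405 × 0.256071 = 359.8 W/m².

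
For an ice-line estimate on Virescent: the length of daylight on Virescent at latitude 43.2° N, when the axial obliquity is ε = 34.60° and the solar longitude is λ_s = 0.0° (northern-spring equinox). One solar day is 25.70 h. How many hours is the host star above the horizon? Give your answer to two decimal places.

Solar declination: sin δ = sin ε · sin λ_s = sin 34.60° × sin 0.0° = 0.00000, so δ = +0.000°.
cos H₀ = −tan φ · tan δ = −tan(+43.2°) × tan(+0.000°) = -0.0000, so H₀ = 1.5708 rad = 90.00°.
Daylight = 2H₀/(2π) × 25.70 h = (1.5708/π) × 25.70 = 12.85 h.

12.85 h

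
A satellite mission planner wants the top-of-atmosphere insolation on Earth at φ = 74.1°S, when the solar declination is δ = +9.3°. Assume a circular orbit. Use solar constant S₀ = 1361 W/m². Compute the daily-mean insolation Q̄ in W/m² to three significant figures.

Q̄ ≈ 31.3 W/m²

cos H₀ = −tan(-74.1°) tan(+9.300°) = 0.5749, H₀ = 0.9583 rad.
Bracket: H₀ sin φ sin δ + cos φ cos δ sin H₀ = 0.9583×-0.96174×0.16160 + 0.27396×0.98686×0.81824 = -0.148936 + 0.221220 = 0.072284.
Q̄ = (S₀/π) × [bracket] = (1361/π) × 0.072284 = 31.31 W/m².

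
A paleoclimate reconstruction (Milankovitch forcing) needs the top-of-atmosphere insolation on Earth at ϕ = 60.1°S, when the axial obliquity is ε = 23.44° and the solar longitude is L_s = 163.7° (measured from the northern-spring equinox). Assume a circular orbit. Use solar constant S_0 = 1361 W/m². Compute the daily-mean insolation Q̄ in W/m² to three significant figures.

Q̄ ≈ 153 W/m²

Solar declination: sin δ = sin ε · sin L_s = sin 23.44° × sin 163.7° = 0.11165, so δ = +6.410°.
cos h₀ = −tan(-60.1°) tan(+6.410°) = 0.1954, h₀ = 1.3742 rad.
Bracket: h₀ sin ϕ sin δ + cos ϕ cos δ sin h₀ = 1.3742×-0.86690×0.11165 + 0.49849×0.99375×0.98073 = -0.133008 + 0.485829 = 0.352821.
Q̄ = (S_0/π) × [bracket] = (1361/π) × 0.352821 = 152.8 W/m².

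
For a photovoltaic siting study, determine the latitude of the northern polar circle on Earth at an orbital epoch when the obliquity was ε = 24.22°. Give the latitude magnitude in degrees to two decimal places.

The polar circle is the lowest latitude that experiences at least one full rotation of continuous daylight at the northern-summer solstice; it lies at |ϕ| = 90° − ε = 90° − 24.22° = 65.78°.

65.78°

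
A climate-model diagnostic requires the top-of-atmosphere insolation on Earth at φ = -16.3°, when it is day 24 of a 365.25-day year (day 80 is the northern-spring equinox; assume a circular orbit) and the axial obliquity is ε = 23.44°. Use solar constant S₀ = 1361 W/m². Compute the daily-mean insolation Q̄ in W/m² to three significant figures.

Solar longitude: λ_s = 360° × (24 − 80)/365.25 = -55.195°, i.e. -55.195° + 360° = 304.805°.
sin δ = sin 23.44° × sin 304.805° = -0.32662, so δ = -19.064°.
cos H₀ = −tan(-16.3°) tan(-19.064°) = -0.1011, H₀ = 1.6720 rad.
Bracket: H₀ sin φ sin δ + cos φ cos δ sin H₀ = 1.6720×-0.28067×-0.32662 + 0.95981×0.94515×0.99488 = 0.153276 + 0.902520 = 1.055796.
Q̄ = (S₀/π) × [bracket] = (1361/π) × 1.055796 = 457.4 W/m².

Q̄ ≈ 457 W/m²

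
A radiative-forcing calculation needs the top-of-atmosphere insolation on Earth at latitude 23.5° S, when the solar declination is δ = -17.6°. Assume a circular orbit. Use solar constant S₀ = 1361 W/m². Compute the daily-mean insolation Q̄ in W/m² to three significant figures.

cos H₀ = −tan(-23.5°) tan(-17.600°) = -0.1379, H₀ = 1.7092 rad.
Bracket: H₀ sin φ sin δ + cos φ cos δ sin H₀ = 1.7092×-0.39875×-0.30237 + 0.91706×0.95319×0.99044 = 0.206078 + 0.865776 = 1.071854.
Q̄ = (S₀/π) × [bracket] = (1361/π) × 1.071854 = 464.3 W/m².

Q̄ ≈ 464 W/m²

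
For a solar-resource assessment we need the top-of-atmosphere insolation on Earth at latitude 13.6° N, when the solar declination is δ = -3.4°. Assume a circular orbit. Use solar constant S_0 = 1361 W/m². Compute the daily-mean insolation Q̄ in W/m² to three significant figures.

Q̄ ≈ 411 W/m²

cos h₀ = −tan(+13.6°) tan(-3.400°) = 0.0144, h₀ = 1.5564 rad.
Bracket: h₀ sin ϕ sin δ + cos ϕ cos δ sin h₀ = 1.5564×0.23514×-0.05931 + 0.97196×0.99824×0.99990 = -0.021706 + 0.970152 = 0.948446.
Q̄ = (S_0/π) × [bracket] = (1361/π) × 0.948446 = 410.9 W/m².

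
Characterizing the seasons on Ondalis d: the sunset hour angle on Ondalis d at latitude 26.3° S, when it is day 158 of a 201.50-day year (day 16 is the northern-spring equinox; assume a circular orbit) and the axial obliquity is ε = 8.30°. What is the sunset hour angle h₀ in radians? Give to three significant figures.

Solar longitude: L_s = 360° × (158 − 16)/201.50 = 253.697°.
sin δ = sin 8.30° × sin 253.697° = -0.13855, so δ = -7.964°.
cos h₀ = −tan ϕ · tan δ = −tan(-26.3°) × tan(-7.964°) = -0.0691, so h₀ = 1.6400 rad = 93.96°.

h₀ = 1.64 rad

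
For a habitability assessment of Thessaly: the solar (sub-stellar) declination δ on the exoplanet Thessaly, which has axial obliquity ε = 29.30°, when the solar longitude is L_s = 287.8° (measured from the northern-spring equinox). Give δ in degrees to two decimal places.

δ = -27.77°

sin δ = sin ε · sin L_s = sin 29.30° × sin 287.8° = -0.465955.
δ = arcsin(-0.465955) = -27.77°.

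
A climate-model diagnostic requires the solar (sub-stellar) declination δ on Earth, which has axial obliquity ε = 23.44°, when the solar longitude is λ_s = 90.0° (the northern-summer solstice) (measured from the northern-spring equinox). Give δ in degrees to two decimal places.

δ = +23.44°

sin δ = sin ε · sin λ_s = sin 23.44° × sin 90.0° = 0.397789.
δ = arcsin(0.397789) = +23.44°.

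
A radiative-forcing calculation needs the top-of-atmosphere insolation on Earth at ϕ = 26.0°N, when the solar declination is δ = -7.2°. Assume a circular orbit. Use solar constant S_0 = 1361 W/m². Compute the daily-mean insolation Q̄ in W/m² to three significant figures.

cos h₀ = −tan(+26.0°) tan(-7.200°) = 0.0616, h₀ = 1.5091 rad.
Bracket: h₀ sin ϕ sin δ + cos ϕ cos δ sin h₀ = 1.5091×0.43837×-0.12533 + 0.89879×0.99211×0.99810 = -0.082911 + 0.890004 = 0.807093.
Q̄ = (S_0/π) × [bracket] = (1361/π) × 0.807093 = 349.6 W/m².

Q̄ ≈ 350 W/m²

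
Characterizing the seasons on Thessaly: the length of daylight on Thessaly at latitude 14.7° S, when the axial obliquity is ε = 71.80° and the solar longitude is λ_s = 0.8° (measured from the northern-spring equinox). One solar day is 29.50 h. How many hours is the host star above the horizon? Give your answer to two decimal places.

Solar declination: sin δ = sin ε · sin λ_s = sin 71.80° × sin 0.8° = 0.01326, so δ = +0.760°.
cos H₀ = −tan φ · tan δ = −tan(-14.7°) × tan(+0.760°) = 0.0035, so H₀ = 1.5673 rad = 89.80°.
Daylight = 2H₀/(2π) × 29.50 h = (1.5673/π) × 29.50 = 14.72 h.

14.72 h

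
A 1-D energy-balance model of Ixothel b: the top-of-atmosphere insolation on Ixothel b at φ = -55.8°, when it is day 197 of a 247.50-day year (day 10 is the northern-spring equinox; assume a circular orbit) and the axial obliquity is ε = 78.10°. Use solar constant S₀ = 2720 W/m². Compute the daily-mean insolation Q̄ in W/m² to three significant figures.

Q̄ ≈ 2.20e+03 W/m²

Solar longitude: λ_s = 360° × (197 − 10)/247.50 = 272.000°.
sin δ = sin 78.10° × sin 272.000° = -0.97791, so δ = -77.935°.
cos H₀ = −tan(-55.8°) tan(-77.935°) = -6.8845 ≤ −1 ⇒ polar day, H₀ = π.
Bracket: H₀ sin φ sin δ + cos φ cos δ sin H₀ = 3.1416×-0.82708×-0.97791 + 0.56208×0.20901×0.00000 = 2.540957 + 0.000000 = 2.540957.
Q̄ = (S₀/π) × [bracket] = (2720/π) × 2.540957 = 2200 W/m².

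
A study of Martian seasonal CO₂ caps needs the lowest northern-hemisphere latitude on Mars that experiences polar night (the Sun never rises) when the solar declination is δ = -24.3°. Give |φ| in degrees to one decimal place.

|φ| = 65.7°

Polar night requires cos H₀ = −tan φ tan δ ≥ 1, i.e. tan φ tan δ ≤ −1.
The boundary is |tan φ| · |tan δ| = 1, so |φ| = 90° − |δ| = 90° − 24.3° = 65.7° in the northern hemisphere.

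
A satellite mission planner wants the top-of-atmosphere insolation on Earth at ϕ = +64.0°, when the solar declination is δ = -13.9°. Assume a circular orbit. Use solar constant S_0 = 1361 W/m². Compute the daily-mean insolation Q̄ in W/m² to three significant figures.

Q̄ ≈ 61.7 W/m²

cos h₀ = −tan(+64.0°) tan(-13.900°) = 0.5074, h₀ = 1.0386 rad.
Bracket: h₀ sin ϕ sin δ + cos ϕ cos δ sin h₀ = 1.0386×0.89879×-0.24023 + 0.43837×0.97072×0.86171 = -0.224251 + 0.366687 = 0.142436.
Q̄ = (S_0/π) × [bracket] = (1361/π) × 0.142436 = 61.71 W/m².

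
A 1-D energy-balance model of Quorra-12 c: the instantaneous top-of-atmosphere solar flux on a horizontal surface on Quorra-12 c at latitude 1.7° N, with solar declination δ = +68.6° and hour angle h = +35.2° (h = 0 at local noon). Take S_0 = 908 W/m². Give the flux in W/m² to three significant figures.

296 W/m²

cos θ_z = sin ϕ sin δ + cos ϕ cos δ cos h = 0.027621 + 0.298026 = 0.325647.
Flux = S_0 · cos θ_z = 908 × 0.325647 = 295.7 W/m².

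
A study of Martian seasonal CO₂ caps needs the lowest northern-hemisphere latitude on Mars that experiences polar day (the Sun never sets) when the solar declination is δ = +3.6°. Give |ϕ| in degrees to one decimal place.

Polar day requires cos h₀ = −tan ϕ tan δ ≤ −1, i.e. tan ϕ tan δ ≥ 1.
The boundary is |tan ϕ| · |tan δ| = 1, so |ϕ| = 90° − |δ| = 90° − 3.6° = 86.4° in the northern hemisphere.

|ϕ| = 86.4°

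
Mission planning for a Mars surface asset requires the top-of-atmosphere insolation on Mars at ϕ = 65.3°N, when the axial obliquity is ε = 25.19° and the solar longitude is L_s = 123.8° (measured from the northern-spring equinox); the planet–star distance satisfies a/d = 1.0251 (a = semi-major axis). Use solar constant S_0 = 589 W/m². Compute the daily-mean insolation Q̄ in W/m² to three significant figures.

Solar declination: sin δ = sin ε · sin L_s = sin 25.19° × sin 123.8° = 0.35368, so δ = +20.713°.
cos h₀ = −tan(+65.3°) tan(+20.713°) = -0.8221, h₀ = 2.5359 rad.
Bracket: h₀ sin ϕ sin δ + cos ϕ cos δ sin h₀ = 2.5359×0.90851×0.35368 + 0.41787×0.93536×0.56934 = 0.814840 + 0.222532 = 1.037372.
Inverse-square distance factor (a/d)² = 1.0251² = 1.050830.
Q̄ = (S_0/π) × 1.050830 × [bracket] = (589/π) × 1.050830 × 1.037372 = 204.4 W/m².

Q̄ ≈ 204 W/m²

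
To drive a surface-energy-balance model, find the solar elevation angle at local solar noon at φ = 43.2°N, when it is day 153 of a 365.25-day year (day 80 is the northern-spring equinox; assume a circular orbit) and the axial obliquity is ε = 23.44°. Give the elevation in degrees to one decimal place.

69.0°

Solar longitude: λ_s = 360° × (153 − 80)/365.25 = 71.951°.
sin δ = sin 23.44° × sin 71.951° = 0.37821, so δ = +22.223°.
At local noon the hour angle is zero, so the zenith angle equals |φ − δ| = |+43.2° − (+22.223°)| = 20.977°.
Elevation = 90° − 20.977° = 69.0°.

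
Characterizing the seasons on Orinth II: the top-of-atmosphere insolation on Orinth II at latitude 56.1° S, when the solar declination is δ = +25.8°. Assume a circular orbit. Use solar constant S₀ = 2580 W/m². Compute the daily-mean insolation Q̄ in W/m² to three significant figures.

Q̄ ≈ 58.6 W/m²

cos H₀ = −tan(-56.1°) tan(+25.800°) = 0.7194, H₀ = 0.7679 rad.
Bracket: H₀ sin φ sin δ + cos φ cos δ sin H₀ = 0.7679×-0.83001×0.43523 + 0.55775×0.90032×0.69459 = -0.277400 + 0.348791 = 0.071391.
Q̄ = (S₀/π) × [bracket] = (2580/π) × 0.071391 = 58.63 W/m².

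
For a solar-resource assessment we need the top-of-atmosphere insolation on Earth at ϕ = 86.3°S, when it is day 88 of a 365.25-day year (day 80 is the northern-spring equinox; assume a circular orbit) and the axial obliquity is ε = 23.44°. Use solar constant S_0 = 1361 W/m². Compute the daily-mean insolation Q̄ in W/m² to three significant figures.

Q̄ ≈ 1.62 W/m²

Solar longitude: L_s = 360° × (88 − 80)/365.25 = 7.885°.
sin δ = sin 23.44° × sin 7.885° = 0.05457, so δ = +3.128°.
cos h₀ = −tan(-86.3°) tan(+3.128°) = 0.8451, h₀ = 0.5640 rad.
Bracket: h₀ sin ϕ sin δ + cos ϕ cos δ sin h₀ = 0.5640×-0.99792×0.05457 + 0.06453×0.99851×0.53456 = -0.030713 + 0.034444 = 0.003731.
Q̄ = (S_0/π) × [bracket] = (1361/π) × 0.003731 = 1.616 W/m².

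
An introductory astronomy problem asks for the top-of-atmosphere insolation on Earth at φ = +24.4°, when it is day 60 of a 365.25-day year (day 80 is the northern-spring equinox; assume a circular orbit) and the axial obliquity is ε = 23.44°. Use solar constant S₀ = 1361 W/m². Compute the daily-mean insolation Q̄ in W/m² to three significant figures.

Solar longitude: λ_s = 360° × (60 − 80)/365.25 = -19.713°, i.e. -19.713° + 360° = 340.287°.
sin δ = sin 23.44° × sin 340.287° = -0.13417, so δ = -7.711°.
cos H₀ = −tan(+24.4°) tan(-7.711°) = 0.0614, H₀ = 1.5093 rad.
Bracket: H₀ sin φ sin δ + cos φ cos δ sin H₀ = 1.5093×0.41310×-0.13417 + 0.91068×0.99096×0.99811 = -0.083654 + 0.900742 = 0.817088.
Q̄ = (S₀/π) × [bracket] = (1361/π) × 0.817088 = 354.0 W/m².

Q̄ ≈ 354 W/m²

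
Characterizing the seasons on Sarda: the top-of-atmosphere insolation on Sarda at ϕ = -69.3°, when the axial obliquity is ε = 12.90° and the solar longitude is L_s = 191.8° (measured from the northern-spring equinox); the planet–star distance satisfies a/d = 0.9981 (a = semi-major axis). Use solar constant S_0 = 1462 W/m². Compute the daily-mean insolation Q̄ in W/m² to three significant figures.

Q̄ ≈ 196 W/m²

Solar declination: sin δ = sin ε · sin L_s = sin 12.90° × sin 191.8° = -0.04565, so δ = -2.617°.
cos h₀ = −tan(-69.3°) tan(-2.617°) = -0.1209, h₀ = 1.6920 rad.
Bracket: h₀ sin ϕ sin δ + cos ϕ cos δ sin h₀ = 1.6920×-0.93544×-0.04565 + 0.35347×0.99896×0.99266 = 0.072253 + 0.350511 = 0.422764.
Inverse-square distance factor (a/d)² = 0.9981² = 0.996204.
Q̄ = (S_0/π) × 0.996204 × [bracket] = (1462/π) × 0.996204 × 0.422764 = 196.0 W/m².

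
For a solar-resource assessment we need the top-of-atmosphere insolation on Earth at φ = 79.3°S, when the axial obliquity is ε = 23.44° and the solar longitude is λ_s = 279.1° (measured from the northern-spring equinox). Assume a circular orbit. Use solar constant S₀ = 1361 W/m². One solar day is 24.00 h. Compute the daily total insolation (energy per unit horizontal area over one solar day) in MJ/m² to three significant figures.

Solar declination: sin δ = sin ε · sin λ_s = sin 23.44° × sin 279.1° = -0.39278, so δ = -23.128°.
cos H₀ = −tan(-79.3°) tan(-23.128°) = -2.2604 ≤ −1 ⇒ polar day, H₀ = π.
Bracket: H₀ sin φ sin δ + cos φ cos δ sin H₀ = 3.1416×-0.98261×-0.39278 + 0.18567×0.91963×0.00000 = 1.212499 + 0.000000 = 1.212499.
Q̄ = (S₀/π) × [bracket] = (1361/π) × 1.212499 = 525.28 W/m².
Daily total = Q̄ × 24.00 h × 3600 s/h = 525.28 × 24.00 × 3600 / 10⁶ = 45.38 MJ/m².

45.4 MJ/m²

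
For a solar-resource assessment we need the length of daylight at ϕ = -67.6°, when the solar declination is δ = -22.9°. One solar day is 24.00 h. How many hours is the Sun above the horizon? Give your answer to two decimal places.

Sunrise equation: cos h₀ = −tan ϕ · tan δ = -1.0249 ≤ −1, so the Sun never sets (polar day) and h₀ = π.
Daylight = 2h₀/(2π) × 24.00 h = (3.1416/π) × 24.00 = 24.00 h.

24.00 h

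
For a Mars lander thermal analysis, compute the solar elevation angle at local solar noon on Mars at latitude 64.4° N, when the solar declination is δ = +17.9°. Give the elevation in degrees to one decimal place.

43.5°

At local noon the hour angle is zero, so the zenith angle equals |φ − δ| = |+64.4° − (+17.900°)| = 46.500°.
Elevation = 90° − 46.500° = 43.5°.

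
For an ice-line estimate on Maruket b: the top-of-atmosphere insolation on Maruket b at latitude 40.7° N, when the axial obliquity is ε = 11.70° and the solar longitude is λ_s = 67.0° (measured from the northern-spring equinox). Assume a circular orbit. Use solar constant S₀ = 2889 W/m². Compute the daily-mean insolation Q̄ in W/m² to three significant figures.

Solar declination: sin δ = sin ε · sin λ_s = sin 11.70° × sin 67.0° = 0.18667, so δ = +10.758°.
cos H₀ = −tan(+40.7°) tan(+10.758°) = -0.1634, H₀ = 1.7350 rad.
Bracket: H₀ sin φ sin δ + cos φ cos δ sin H₀ = 1.7350×0.65210×0.18667 + 0.75813×0.98242×0.98655 = 0.211197 + 0.734784 = 0.945981.
Q̄ = (S₀/π) × [bracket] = (2889/π) × 0.945981 = 869.9 W/m².

Q̄ ≈ 870 W/m²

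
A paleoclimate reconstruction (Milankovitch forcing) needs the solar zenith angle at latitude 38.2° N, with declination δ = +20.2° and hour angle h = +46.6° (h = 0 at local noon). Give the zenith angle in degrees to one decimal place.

θ_z = 43.9°

cos θ_z = sin φ sin δ + cos φ cos δ cos h = 0.213535 + 0.506742 = 0.720277.
θ_z = arccos(0.720277) = 43.9°.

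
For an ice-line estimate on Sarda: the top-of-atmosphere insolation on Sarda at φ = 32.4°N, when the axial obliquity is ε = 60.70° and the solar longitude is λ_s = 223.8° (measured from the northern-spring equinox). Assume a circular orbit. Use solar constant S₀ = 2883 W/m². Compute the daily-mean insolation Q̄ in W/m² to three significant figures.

Q̄ ≈ 224 W/m²

Solar declination: sin δ = sin ε · sin λ_s = sin 60.70° × sin 223.8° = -0.60360, so δ = -37.128°.
cos H₀ = −tan(+32.4°) tan(-37.128°) = 0.4804, H₀ = 1.0696 rad.
Bracket: H₀ sin φ sin δ + cos φ cos δ sin H₀ = 1.0696×0.53583×-0.60360 + 0.84433×0.79729×0.87702 = -0.345938 + 0.590389 = 0.244451.
Q̄ = (S₀/π) × [bracket] = (2883/π) × 0.244451 = 224.3 W/m².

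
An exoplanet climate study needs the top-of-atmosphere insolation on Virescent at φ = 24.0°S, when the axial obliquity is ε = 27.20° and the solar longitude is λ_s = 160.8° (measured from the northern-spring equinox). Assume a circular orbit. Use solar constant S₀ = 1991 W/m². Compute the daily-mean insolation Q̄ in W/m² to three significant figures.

Q̄ ≈ 513 W/m²

Solar declination: sin δ = sin ε · sin λ_s = sin 27.20° × sin 160.8° = 0.15032, so δ = +8.646°.
cos H₀ = −tan(-24.0°) tan(+8.646°) = 0.0677, H₀ = 1.5030 rad.
Bracket: H₀ sin φ sin δ + cos φ cos δ sin H₀ = 1.5030×-0.40674×0.15032 + 0.91355×0.98864×0.99771 = -0.091895 + 0.901104 = 0.809209.
Q̄ = (S₀/π) × [bracket] = (1991/π) × 0.809209 = 512.8 W/m².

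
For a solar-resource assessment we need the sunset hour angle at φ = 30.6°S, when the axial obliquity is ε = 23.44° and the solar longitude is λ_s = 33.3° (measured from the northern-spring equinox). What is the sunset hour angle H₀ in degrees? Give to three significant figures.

Solar declination: sin δ = sin ε · sin λ_s = sin 23.44° × sin 33.3° = 0.21839, so δ = +12.615°.
cos H₀ = −tan φ · tan δ = −tan(-30.6°) × tan(+12.615°) = 0.1324, so H₀ = 1.4381 rad = 82.39°.

H₀ = 82.4°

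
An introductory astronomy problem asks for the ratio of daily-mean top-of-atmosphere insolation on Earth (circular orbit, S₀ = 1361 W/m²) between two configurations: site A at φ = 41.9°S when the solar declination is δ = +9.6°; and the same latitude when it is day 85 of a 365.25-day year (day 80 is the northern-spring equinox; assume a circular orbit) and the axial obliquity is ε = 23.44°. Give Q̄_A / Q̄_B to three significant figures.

Q̄_A / Q̄_B ≈ 0.801

— Configuration A (φ=-41.9°):
cos H₀ = −tan(-41.9°) tan(+9.600°) = 0.1518, H₀ = 1.4184 rad.
Bracket: H₀ sin φ sin δ + cos φ cos δ sin H₀ = 1.4184×-0.66783×0.16677 + 0.74431×0.98600×0.98842 = -0.157973 + 0.725391 = 0.567418.
Q̄ = (S₀/π) × [bracket] = (1361/π) × 0.567418 = 245.82 W/m².
— Configuration B (φ=-41.9°):
Solar longitude: λ_s = 360° × (85 − 80)/365.25 = 4.928°.
sin δ = sin 23.44° × sin 4.928° = 0.03417, so δ = +1.958°.
cos H₀ = −tan(-41.9°) tan(+1.958°) = 0.0307, H₀ = 1.5401 rad.
Bracket: H₀ sin φ sin δ + cos φ cos δ sin H₀ = 1.5401×-0.66783×0.03417 + 0.74431×0.99942×0.99953 = -0.035145 + 0.743529 = 0.708384.
Q̄ = (S₀/π) × [bracket] = (1361/π) × 0.708384 = 306.89 W/m².
Ratio Q̄_A / Q̄_B = 245.82 / 306.89 = 0.8010.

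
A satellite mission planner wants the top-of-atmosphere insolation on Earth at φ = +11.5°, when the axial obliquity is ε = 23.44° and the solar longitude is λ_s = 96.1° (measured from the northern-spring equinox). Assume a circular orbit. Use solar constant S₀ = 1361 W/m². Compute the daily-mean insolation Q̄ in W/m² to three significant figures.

Q̄ ≈ 445 W/m²

Solar declination: sin δ = sin ε · sin λ_s = sin 23.44° × sin 96.1° = 0.39554, so δ = +23.299°.
cos H₀ = −tan(+11.5°) tan(+23.299°) = -0.0876, H₀ = 1.6585 rad.
Bracket: H₀ sin φ sin δ + cos φ cos δ sin H₀ = 1.6585×0.19937×0.39554 + 0.97992×0.91845×0.99615 = 0.130787 + 0.896542 = 1.027329.
Q̄ = (S₀/π) × [bracket] = (1361/π) × 1.027329 = 445.1 W/m².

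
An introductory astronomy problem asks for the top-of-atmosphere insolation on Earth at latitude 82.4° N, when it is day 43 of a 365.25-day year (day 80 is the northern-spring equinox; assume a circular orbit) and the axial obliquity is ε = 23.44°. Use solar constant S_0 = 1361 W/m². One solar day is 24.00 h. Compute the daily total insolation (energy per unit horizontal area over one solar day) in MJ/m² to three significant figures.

Solar longitude: L_s = 360° × (43 − 80)/365.25 = -36.468°, i.e. -36.468° + 360° = 323.532°.
sin δ = sin 23.44° × sin 323.532° = -0.23644, so δ = -13.676°.
cos h₀ = −tan(+82.4°) tan(-13.676°) = 1.8237 ≥ 1 ⇒ polar night, h₀ = 0 and Q̄ = 0.
Daily total = Q̄ × 24.00 h × 3600 s/h = 0.00 MJ/m².

0.00 MJ/m²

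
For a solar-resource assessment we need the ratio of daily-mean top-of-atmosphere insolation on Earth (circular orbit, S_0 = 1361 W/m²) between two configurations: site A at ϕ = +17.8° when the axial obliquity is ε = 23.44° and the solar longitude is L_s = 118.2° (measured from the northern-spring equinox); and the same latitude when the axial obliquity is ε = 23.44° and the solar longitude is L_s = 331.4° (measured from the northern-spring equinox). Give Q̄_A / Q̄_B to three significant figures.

Q̄_A / Q̄_B ≈ 1.26

— Configuration A (ϕ=+17.8°):
Solar declination: sin δ = sin ε · sin L_s = sin 23.44° × sin 118.2° = 0.35057, so δ = +20.522°.
cos h₀ = −tan(+17.8°) tan(+20.522°) = -0.1202, h₀ = 1.6913 rad.
Bracket: h₀ sin ϕ sin δ + cos ϕ cos δ sin h₀ = 1.6913×0.30570×0.35057 + 0.95213×0.93654×0.99275 = 0.181255 + 0.885243 = 1.066498.
Q̄ = (S_0/π) × [bracket] = (1361/π) × 1.066498 = 462.03 W/m².
— Configuration B (ϕ=+17.8°):
Solar declination: sin δ = sin ε · sin L_s = sin 23.44° × sin 331.4° = -0.19042, so δ = -10.977°.
cos h₀ = −tan(+17.8°) tan(-10.977°) = 0.0623, h₀ = 1.5085 rad.
Bracket: h₀ sin ϕ sin δ + cos ϕ cos δ sin h₀ = 1.5085×0.30570×-0.19042 + 0.95213×0.98170×0.99806 = -0.087812 + 0.932893 = 0.845081.
Q̄ = (S_0/π) × [bracket] = (1361/π) × 0.845081 = 366.11 W/m².
Ratio Q̄_A / Q̄_B = 462.03 / 366.11 = 1.262.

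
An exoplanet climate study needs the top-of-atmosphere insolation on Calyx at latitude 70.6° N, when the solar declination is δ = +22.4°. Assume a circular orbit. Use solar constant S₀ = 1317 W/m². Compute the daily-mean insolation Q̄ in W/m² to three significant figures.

Q̄ ≈ 473 W/m²

cos H₀ = −tan(+70.6°) tan(+22.400°) = -1.1704 ≤ −1 ⇒ polar day, H₀ = π.
Bracket: H₀ sin φ sin δ + cos φ cos δ sin H₀ = 3.1416×0.94322×0.38107 + 0.33216×0.92455×0.00000 = 1.129194 + 0.000000 = 1.129194.
Q̄ = (S₀/π) × [bracket] = (1317/π) × 1.129194 = 473.4 W/m².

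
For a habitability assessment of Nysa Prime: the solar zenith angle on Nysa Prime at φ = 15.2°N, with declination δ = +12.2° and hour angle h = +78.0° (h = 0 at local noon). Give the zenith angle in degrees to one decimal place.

cos θ_z = sin φ sin δ + cos φ cos δ cos h = 0.055407 + 0.196107 = 0.251514.
θ_z = arccos(0.251514) = 75.4°.

θ_z = 75.4°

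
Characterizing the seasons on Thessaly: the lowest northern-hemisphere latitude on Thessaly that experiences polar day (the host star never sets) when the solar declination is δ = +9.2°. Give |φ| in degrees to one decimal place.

|φ| = 80.8°

Polar day requires cos H₀ = −tan φ tan δ ≤ −1, i.e. tan φ tan δ ≥ 1.
The boundary is |tan φ| · |tan δ| = 1, so |φ| = 90° − |δ| = 90° − 9.2° = 80.8° in the northern hemisphere.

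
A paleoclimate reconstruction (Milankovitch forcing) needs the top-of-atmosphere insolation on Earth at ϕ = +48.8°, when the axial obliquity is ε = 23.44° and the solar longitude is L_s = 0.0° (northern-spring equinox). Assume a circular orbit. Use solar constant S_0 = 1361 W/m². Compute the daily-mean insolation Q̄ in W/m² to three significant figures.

Q̄ ≈ 285 W/m²

Solar declination: sin δ = sin ε · sin L_s = sin 23.44° × sin 0.0° = 0.00000, so δ = +0.000°.
cos h₀ = −tan(+48.8°) tan(+0.000°) = -0.0000, h₀ = 1.5708 rad.
Bracket: h₀ sin ϕ sin δ + cos ϕ cos δ sin h₀ = 1.5708×0.75241×0.00000 + 0.65869×1.00000×1.00000 = 0.000000 + 0.658690 = 0.658690.
Q̄ = (S_0/π) × [bracket] = (1361/π) × 0.658690 = 285.4 W/m².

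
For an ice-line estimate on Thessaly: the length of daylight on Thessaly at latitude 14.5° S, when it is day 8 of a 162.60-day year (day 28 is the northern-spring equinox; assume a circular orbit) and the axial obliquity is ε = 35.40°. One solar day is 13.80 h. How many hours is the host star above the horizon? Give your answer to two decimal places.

7.40 h

Solar longitude: λ_s = 360° × (8 − 28)/162.60 = -44.280°, i.e. -44.280° + 360° = 315.720°.
sin δ = sin 35.40° × sin 315.720° = -0.40444, so δ = -23.856°.
cos H₀ = −tan φ · tan δ = −tan(-14.5°) × tan(-23.856°) = -0.1144, so H₀ = 1.6854 rad = 96.57°.
Daylight = 2H₀/(2π) × 13.80 h = (1.6854/π) × 13.80 = 7.40 h.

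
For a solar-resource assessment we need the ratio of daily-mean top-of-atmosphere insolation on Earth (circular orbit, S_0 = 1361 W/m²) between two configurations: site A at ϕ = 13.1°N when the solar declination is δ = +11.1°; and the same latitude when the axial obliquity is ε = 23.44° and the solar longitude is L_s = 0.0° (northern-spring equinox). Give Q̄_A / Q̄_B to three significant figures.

Q̄_A / Q̄_B ≈ 1.05

— Configuration A (ϕ=+13.1°):
cos h₀ = −tan(+13.1°) tan(+11.100°) = -0.0457, h₀ = 1.6165 rad.
Bracket: h₀ sin ϕ sin δ + cos ϕ cos δ sin h₀ = 1.6165×0.22665×0.19252 + 0.97398×0.98129×0.99896 = 0.070535 + 0.954763 = 1.025298.
Q̄ = (S_0/π) × [bracket] = (1361/π) × 1.025298 = 444.18 W/m².
— Configuration B (ϕ=+13.1°):
Solar declination: sin δ = sin ε · sin L_s = sin 23.44° × sin 0.0° = 0.00000, so δ = +0.000°.
cos h₀ = −tan(+13.1°) tan(+0.000°) = -0.0000, h₀ = 1.5708 rad.
Bracket: h₀ sin ϕ sin δ + cos ϕ cos δ sin h₀ = 1.5708×0.22665×0.00000 + 0.97398×1.00000×1.00000 = 0.000000 + 0.973980 = 0.973980.
Q̄ = (S_0/π) × [bracket] = (1361/π) × 0.973980 = 421.95 W/m².
Ratio Q̄_A / Q̄_B = 444.18 / 421.95 = 1.053.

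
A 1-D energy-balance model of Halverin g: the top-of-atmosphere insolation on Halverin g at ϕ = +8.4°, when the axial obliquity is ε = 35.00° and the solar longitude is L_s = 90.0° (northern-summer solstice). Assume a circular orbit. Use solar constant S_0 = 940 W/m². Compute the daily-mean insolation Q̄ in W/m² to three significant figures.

Q̄ ≈ 283 W/m²

Solar declination: sin δ = sin ε · sin L_s = sin 35.00° × sin 90.0° = 0.57358, so δ = +35.000°.
cos h₀ = −tan(+8.4°) tan(+35.000°) = -0.1034, h₀ = 1.6744 rad.
Bracket: h₀ sin ϕ sin δ + cos ϕ cos δ sin h₀ = 1.6744×0.14608×0.57358 + 0.98927×0.81915×0.99464 = 0.140296 + 0.806017 = 0.946313.
Q̄ = (S_0/π) × [bracket] = (940/π) × 0.946313 = 283.1 W/m².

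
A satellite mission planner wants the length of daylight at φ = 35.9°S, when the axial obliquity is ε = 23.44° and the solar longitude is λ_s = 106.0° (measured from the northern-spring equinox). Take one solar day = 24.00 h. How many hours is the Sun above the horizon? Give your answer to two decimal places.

9.68 h

Solar declination: sin δ = sin ε · sin λ_s = sin 23.44° × sin 106.0° = 0.38238, so δ = +22.481°.
cos H₀ = −tan φ · tan δ = −tan(-35.9°) × tan(+22.481°) = 0.2996, so H₀ = 1.2666 rad = 72.57°.
Daylight = 2H₀/(2π) × 24.00 h = (1.2666/π) × 24.00 = 9.68 h.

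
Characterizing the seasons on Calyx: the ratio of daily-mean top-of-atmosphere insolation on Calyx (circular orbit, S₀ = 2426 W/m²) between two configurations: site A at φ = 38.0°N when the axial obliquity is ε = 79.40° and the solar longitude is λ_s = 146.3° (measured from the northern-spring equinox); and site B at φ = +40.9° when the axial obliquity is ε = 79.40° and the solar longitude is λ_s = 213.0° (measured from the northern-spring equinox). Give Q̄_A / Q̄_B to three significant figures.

— Configuration A (φ=+38.0°):
Solar declination: sin δ = sin ε · sin λ_s = sin 79.40° × sin 146.3° = 0.54538, so δ = +33.050°.
cos H₀ = −tan(+38.0°) tan(+33.050°) = -0.5083, H₀ = 2.1041 rad.
Bracket: H₀ sin φ sin δ + cos φ cos δ sin H₀ = 2.1041×0.61566×0.54538 + 0.78801×0.83819×0.86115 = 0.706491 + 0.568791 = 1.275282.
Q̄ = (S₀/π) × [bracket] = (2426/π) × 1.275282 = 984.80 W/m².
— Configuration B (φ=+40.9°):
Solar declination: sin δ = sin ε · sin λ_s = sin 79.40° × sin 213.0° = -0.53534, so δ = -32.367°.
cos H₀ = −tan(+40.9°) tan(-32.367°) = 0.5490, H₀ = 0.9896 rad.
Bracket: H₀ sin φ sin δ + cos φ cos δ sin H₀ = 0.9896×0.65474×-0.53534 + 0.75585×0.84463×0.83580 = -0.346863 + 0.533586 = 0.186723.
Q̄ = (S₀/π) × [bracket] = (2426/π) × 0.186723 = 144.19 W/m².
Ratio Q̄_A / Q̄_B = 984.80 / 144.19 = 6.830.

Q̄_A / Q̄_B ≈ 6.83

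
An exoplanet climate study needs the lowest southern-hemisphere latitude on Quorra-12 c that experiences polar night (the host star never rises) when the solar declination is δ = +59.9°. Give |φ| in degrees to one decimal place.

Polar night requires cos H₀ = −tan φ tan δ ≥ 1, i.e. tan φ tan δ ≤ −1.
The boundary is |tan φ| · |tan δ| = 1, so |φ| = 90° − |δ| = 90° − 59.9° = 30.1° in the southern hemisphere.

|φ| = 30.1°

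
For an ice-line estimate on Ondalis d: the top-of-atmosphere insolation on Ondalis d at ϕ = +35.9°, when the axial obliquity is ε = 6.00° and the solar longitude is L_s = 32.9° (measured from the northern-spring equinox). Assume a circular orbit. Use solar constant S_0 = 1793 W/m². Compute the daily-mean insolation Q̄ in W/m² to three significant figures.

Solar declination: sin δ = sin ε · sin L_s = sin 6.00° × sin 32.9° = 0.05678, so δ = +3.255°.
cos h₀ = −tan(+35.9°) tan(+3.255°) = -0.0412, h₀ = 1.6120 rad.
Bracket: h₀ sin ϕ sin δ + cos ϕ cos δ sin h₀ = 1.6120×0.58637×0.05678 + 0.81004×0.99839×0.99915 = 0.053670 + 0.808048 = 0.861718.
Q̄ = (S_0/π) × [bracket] = (1793/π) × 0.861718 = 491.8 W/m².

Q̄ ≈ 492 W/m²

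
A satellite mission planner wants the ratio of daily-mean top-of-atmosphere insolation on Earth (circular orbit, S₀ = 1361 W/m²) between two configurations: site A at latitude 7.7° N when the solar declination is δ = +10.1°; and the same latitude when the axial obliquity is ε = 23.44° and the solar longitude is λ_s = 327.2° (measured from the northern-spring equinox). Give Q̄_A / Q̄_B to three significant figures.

— Configuration A (φ=+7.7°):
cos H₀ = −tan(+7.7°) tan(+10.100°) = -0.0241, H₀ = 1.5949 rad.
Bracket: H₀ sin φ sin δ + cos φ cos δ sin H₀ = 1.5949×0.13399×0.17537 + 0.99098×0.98450×0.99971 = 0.037477 + 0.975337 = 1.012814.
Q̄ = (S₀/π) × [bracket] = (1361/π) × 1.012814 = 438.77 W/m².
— Configuration B (φ=+7.7°):
Solar declination: sin δ = sin ε · sin λ_s = sin 23.44° × sin 327.2° = -0.21549, so δ = -12.444°.
cos H₀ = −tan(+7.7°) tan(-12.444°) = 0.0298, H₀ = 1.5410 rad.
Bracket: H₀ sin φ sin δ + cos φ cos δ sin H₀ = 1.5410×0.13399×-0.21549 + 0.99098×0.97651×0.99955 = -0.044494 + 0.967266 = 0.922772.
Q̄ = (S₀/π) × [bracket] = (1361/π) × 0.922772 = 399.76 W/m².
Ratio Q̄_A / Q̄_B = 438.77 / 399.76 = 1.098.

Q̄_A / Q̄_B ≈ 1.10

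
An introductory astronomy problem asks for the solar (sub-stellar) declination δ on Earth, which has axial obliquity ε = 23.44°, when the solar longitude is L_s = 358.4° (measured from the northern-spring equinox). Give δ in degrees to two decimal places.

δ = -0.64°

sin δ = sin ε · sin L_s = sin 23.44° × sin 358.4° = -0.011107.
δ = arcsin(-0.011107) = -0.64°.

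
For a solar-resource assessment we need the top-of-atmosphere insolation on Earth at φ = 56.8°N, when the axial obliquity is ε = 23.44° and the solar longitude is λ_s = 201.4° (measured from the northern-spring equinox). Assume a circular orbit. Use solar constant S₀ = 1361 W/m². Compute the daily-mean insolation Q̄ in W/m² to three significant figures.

Solar declination: sin δ = sin ε · sin λ_s = sin 23.44° × sin 201.4° = -0.14514, so δ = -8.346°.
cos H₀ = −tan(+56.8°) tan(-8.346°) = 0.2242, H₀ = 1.3447 rad.
Bracket: H₀ sin φ sin δ + cos φ cos δ sin H₀ = 1.3447×0.83676×-0.14514 + 0.54756×0.98941×0.97455 = -0.163310 + 0.527974 = 0.364664.
Q̄ = (S₀/π) × [bracket] = (1361/π) × 0.364664 = 158.0 W/m².

Q̄ ≈ 158 W/m²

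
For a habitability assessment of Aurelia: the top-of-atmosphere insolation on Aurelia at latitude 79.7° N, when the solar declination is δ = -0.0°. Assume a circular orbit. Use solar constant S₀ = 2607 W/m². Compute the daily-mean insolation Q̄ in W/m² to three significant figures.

cos H₀ = −tan(+79.7°) tan(-0.000°) = 0.0000, H₀ = 1.5708 rad.
Bracket: H₀ sin φ sin δ + cos φ cos δ sin H₀ = 1.5708×0.98389×-0.00000 + 0.17880×1.00000×1.00000 = -0.000000 + 0.178800 = 0.178800.
Q̄ = (S₀/π) × [bracket] = (2607/π) × 0.178800 = 148.4 W/m².

Q̄ ≈ 148 W/m²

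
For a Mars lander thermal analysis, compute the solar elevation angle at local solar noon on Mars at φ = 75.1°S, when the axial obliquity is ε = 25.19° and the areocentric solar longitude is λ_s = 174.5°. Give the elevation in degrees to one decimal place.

sin δ = sin 25.19° × sin 174.5° = 0.04079, so δ = +2.338°.
At local noon the hour angle is zero, so the zenith angle equals |φ − δ| = |-75.1° − (+2.338°)| = 77.438°.
Elevation = 90° − 77.438° = 12.6°.

12.6°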